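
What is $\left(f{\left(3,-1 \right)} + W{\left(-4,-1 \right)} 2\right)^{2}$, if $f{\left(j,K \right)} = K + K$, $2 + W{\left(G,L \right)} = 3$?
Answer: $0$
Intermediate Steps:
$W{\left(G,L \right)} = 1$ ($W{\left(G,L \right)} = -2 + 3 = 1$)
$f{\left(j,K \right)} = 2 K$
$\left(f{\left(3,-1 \right)} + W{\left(-4,-1 \right)} 2\right)^{2} = \left(2 \left(-1\right) + 1 \cdot 2\right)^{2} = \left(-2 + 2\right)^{2} = 0^{2} = 0$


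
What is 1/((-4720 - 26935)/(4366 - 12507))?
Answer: 8141/31655 ≈ 0.25718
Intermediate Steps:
1/((-4720 - 26935)/(4366 - 12507)) = 1/(-31655/(-8141)) = 1/(-31655*(-1/8141)) = 1/(31655/8141) = 8141/31655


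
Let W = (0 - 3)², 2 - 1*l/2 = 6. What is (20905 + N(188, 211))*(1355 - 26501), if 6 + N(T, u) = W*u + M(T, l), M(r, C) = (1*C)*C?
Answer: -574887852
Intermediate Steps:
l = -8 (l = 4 - 2*6 = 4 - 12 = -8)
M(r, C) = C² (M(r, C) = C*C = C²)
W = 9 (W = (-3)² = 9)
N(T, u) = 58 + 9*u (N(T, u) = -6 + (9*u + (-8)²) = -6 + (9*u + 64) = -6 + (64 + 9*u) = 58 + 9*u)
(20905 + N(188, 211))*(1355 - 26501) = (20905 + (58 + 9*211))*(1355 - 26501) = (20905 + (58 + 1899))*(-25146) = (20905 + 1957)*(-25146) = 22862*(-25146) = -574887852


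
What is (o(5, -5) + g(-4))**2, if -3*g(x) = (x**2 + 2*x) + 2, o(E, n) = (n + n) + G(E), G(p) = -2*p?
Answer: 4900/9 ≈ 544.44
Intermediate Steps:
o(E, n) = -2*E + 2*n (o(E, n) = (n + n) - 2*E = 2*n - 2*E = -2*E + 2*n)
g(x) = -2/3 - 2*x/3 - x**2/3 (g(x) = -((x**2 + 2*x) + 2)/3 = -(2 + x**2 + 2*x)/3 = -2/3 - 2*x/3 - x**2/3)
(o(5, -5) + g(-4))**2 = ((-2*5 + 2*(-5)) + (-2/3 - 2/3*(-4) - 1/3*(-4)**2))**2 = ((-10 - 10) + (-2/3 + 8/3 - 1/3*16))**2 = (-20 + (-2/3 + 8/3 - 16/3))**2 = (-20 - 10/3)**2 = (-70/3)**2 = 4900/9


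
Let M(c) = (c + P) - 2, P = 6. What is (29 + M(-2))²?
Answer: 961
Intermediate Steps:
M(c) = 4 + c (M(c) = (c + 6) - 2 = (6 + c) - 2 = 4 + c)
(29 + M(-2))² = (29 + (4 - 2))² = (29 + 2)² = 31² = 961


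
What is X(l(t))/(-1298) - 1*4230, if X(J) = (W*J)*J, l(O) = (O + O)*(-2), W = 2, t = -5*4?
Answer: -2751670/649 ≈ -4239.9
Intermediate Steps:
t = -20
l(O) = -4*O (l(O) = (2*O)*(-2) = -4*O)
X(J) = 2*J**2 (X(J) = (2*J)*J = 2*J**2)
X(l(t))/(-1298) - 1*4230 = (2*(-4*(-20))**2)/(-1298) - 1*4230 = (2*80**2)*(-1/1298) - 4230 = (2*6400)*(-1/1298) - 4230 = 12800*(-1/1298) - 4230 = -6400/649 - 4230 = -2751670/649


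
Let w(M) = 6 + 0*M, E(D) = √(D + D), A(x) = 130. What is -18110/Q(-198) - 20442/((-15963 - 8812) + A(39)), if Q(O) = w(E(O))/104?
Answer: -7736209358/24645 ≈ -3.1391e+5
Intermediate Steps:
E(D) = √2*√D (E(D) = √(2*D) = √2*√D)
w(M) = 6 (w(M) = 6 + 0 = 6)
Q(O) = 3/52 (Q(O) = 6/104 = 6*(1/104) = 3/52)
-18110/Q(-198) - 20442/((-15963 - 8812) + A(39)) = -18110/3/52 - 20442/((-15963 - 8812) + 130) = -18110*52/3 - 20442/(-24775 + 130) = -941720/3 - 20442/(-24645) = -941720/3 - 20442*(-1/24645) = -941720/3 + 6814/8215 = -7736209358/24645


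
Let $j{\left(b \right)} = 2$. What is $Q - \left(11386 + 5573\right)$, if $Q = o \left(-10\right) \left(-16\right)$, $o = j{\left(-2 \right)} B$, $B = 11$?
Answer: $-13439$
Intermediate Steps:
$o = 22$ ($o = 2 \cdot 11 = 22$)
$Q = 3520$ ($Q = 22 \left(-10\right) \left(-16\right) = \left(-220\right) \left(-16\right) = 3520$)
$Q - \left(11386 + 5573\right) = 3520 - \left(11386 + 5573\right) = 3520 - 16959 = -13439$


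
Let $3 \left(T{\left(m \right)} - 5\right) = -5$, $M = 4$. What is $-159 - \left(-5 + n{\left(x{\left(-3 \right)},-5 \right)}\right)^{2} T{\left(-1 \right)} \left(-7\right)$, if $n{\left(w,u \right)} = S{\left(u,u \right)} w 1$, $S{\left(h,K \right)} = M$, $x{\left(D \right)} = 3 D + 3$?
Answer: $\frac{58393}{3} \approx 19464.0$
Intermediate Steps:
$x{\left(D \right)} = 3 + 3 D$
$S{\left(h,K \right)} = 4$
$T{\left(m \right)} = \frac{10}{3}$ ($T{\left(m \right)} = 5 + \frac{1}{3} \left(-5\right) = 5 - \frac{5}{3} = \frac{10}{3}$)
$n{\left(w,u \right)} = 4 w$ ($n{\left(w,u \right)} = 4 w 1 = 4 w$)
$-159 - \left(-5 + n{\left(x{\left(-3 \right)},-5 \right)}\right)^{2} T{\left(-1 \right)} \left(-7\right) = -159 - \left(-5 + 4 \left(3 + 3 \left(-3\right)\right)\right)^{2} \cdot \frac{10}{3} \left(-7\right) = -159 - \left(-5 + 4 \left(3 - 9\right)\right)^{2} \cdot \frac{10}{3} \left(-7\right) = -159 - \left(-5 + 4 \left(-6\right)\right)^{2} \cdot \frac{10}{3} \left(-7\right) = -159 - \left(-5 - 24\right)^{2} \cdot \frac{10}{3} \left(-7\right) = -159 - \left(-29\right)^{2} \cdot \frac{10}{3} \left(-7\right) = -159 - 841 \cdot \frac{10}{3} \left(-7\right) = -159 - \frac{8410}{3} \left(-7\right) = -159 - - \frac{58870}{3} = -159 + \frac{58870}{3} = \frac{58393}{3}$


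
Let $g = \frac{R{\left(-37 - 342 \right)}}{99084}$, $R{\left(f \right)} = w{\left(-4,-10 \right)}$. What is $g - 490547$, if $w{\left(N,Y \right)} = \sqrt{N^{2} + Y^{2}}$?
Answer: $-490547 + \frac{\sqrt{29}}{49542} \approx -4.9055 \cdot 10^{5}$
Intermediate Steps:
$R{\left(f \right)} = 2 \sqrt{29}$ ($R{\left(f \right)} = \sqrt{\left(-4\right)^{2} + \left(-10\right)^{2}} = \sqrt{16 + 100} = \sqrt{116} = 2 \sqrt{29}$)
$g = \frac{\sqrt{29}}{49542}$ ($g = \frac{2 \sqrt{29}}{99084} = 2 \sqrt{29} \cdot \frac{1}{99084} = \frac{\sqrt{29}}{49542} \approx 0.0001087$)
$g - 490547 = \frac{\sqrt{29}}{49542} - 490547 = -490547 + \frac{\sqrt{29}}{49542}$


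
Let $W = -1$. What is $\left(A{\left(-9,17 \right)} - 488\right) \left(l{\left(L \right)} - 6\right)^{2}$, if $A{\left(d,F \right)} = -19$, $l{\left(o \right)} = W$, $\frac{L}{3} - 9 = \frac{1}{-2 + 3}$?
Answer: $-24843$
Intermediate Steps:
$L = 30$ ($L = 27 + \frac{3}{-2 + 3} = 27 + \frac{3}{1} = 27 + 3 \cdot 1 = 27 + 3 = 30$)
$l{\left(o \right)} = -1$
$\left(A{\left(-9,17 \right)} - 488\right) \left(l{\left(L \right)} - 6\right)^{2} = \left(-19 - 488\right) \left(-1 - 6\right)^{2} = - 507 \left(-7\right)^{2} = \left(-507\right) 49 = -24843$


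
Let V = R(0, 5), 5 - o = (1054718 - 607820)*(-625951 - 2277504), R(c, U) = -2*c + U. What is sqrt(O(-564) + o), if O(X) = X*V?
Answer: 5*sqrt(51901929191) ≈ 1.1391e+6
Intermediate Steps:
R(c, U) = U - 2*c
o = 1297548232595 (o = 5 - (1054718 - 607820)*(-625951 - 2277504) = 5 - 446898*(-2903455) = 5 - 1*(-1297548232590) = 5 + 1297548232590 = 1297548232595)
V = 5 (V = 5 - 2*0 = 5 + 0 = 5)
O(X) = 5*X (O(X) = X*5 = 5*X)
sqrt(O(-564) + o) = sqrt(5*(-564) + 1297548232595) = sqrt(-2820 + 1297548232595) = sqrt(1297548229775) = 5*sqrt(51901929191)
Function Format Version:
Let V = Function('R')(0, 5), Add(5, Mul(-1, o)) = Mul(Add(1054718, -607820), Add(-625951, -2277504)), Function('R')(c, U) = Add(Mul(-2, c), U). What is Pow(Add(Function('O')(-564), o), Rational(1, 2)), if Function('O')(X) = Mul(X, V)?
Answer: Mul(5, Pow(51901929191, Rational(1, 2))) ≈ 1.1391e+6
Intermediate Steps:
Function('R')(c, U) = Add(U, Mul(-2, c))
o = 1297548232595 (o = Add(5, Mul(-1, Mul(Add(1054718, -607820), Add(-625951, -2277504)))) = Add(5, Mul(-1, Mul(446898, -2903455))) = Add(5, Mul(-1, -1297548232590)) = Add(5, 1297548232590) = 1297548232595)
V = 5 (V = Add(5, Mul(-2, 0)) = Add(5, 0) = 5)
Function('O')(X) = Mul(5, X) (Function('O')(X) = Mul(X, 5) = Mul(5, X))
Pow(Add(Function('O')(-564), o), Rational(1, 2)) = Pow(Add(Mul(5, -564), 1297548232595), Rational(1, 2)) = Pow(Add(-2820, 1297548232595), Rational(1, 2)) = Pow(1297548229775, Rational(1, 2)) = Mul(5, Pow(51901929191, Rational(1, 2)))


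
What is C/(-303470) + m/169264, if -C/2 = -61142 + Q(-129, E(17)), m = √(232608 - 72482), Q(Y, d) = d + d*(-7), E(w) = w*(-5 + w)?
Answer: -62366/151735 + 59*√46/169264 ≈ -0.40866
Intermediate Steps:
Q(Y, d) = -6*d (Q(Y, d) = d - 7*d = -6*d)
m = 59*√46 (m = √160126 = 59*√46 ≈ 400.16)
C = 124732 (C = -2*(-61142 - 102*(-5 + 17)) = -2*(-61142 - 102*12) = -2*(-61142 - 6*204) = -2*(-61142 - 1224) = -2*(-62366) = 124732)
C/(-303470) + m/169264 = 124732/(-303470) + (59*√46)/169264 = 124732*(-1/303470) + (59*√46)*(1/169264) = -62366/151735 + 59*√46/169264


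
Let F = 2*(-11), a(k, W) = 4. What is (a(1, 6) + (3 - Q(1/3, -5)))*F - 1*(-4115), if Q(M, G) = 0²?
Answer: 3961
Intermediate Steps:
Q(M, G) = 0
F = -22
(a(1, 6) + (3 - Q(1/3, -5)))*F - 1*(-4115) = (4 + (3 - 1*0))*(-22) - 1*(-4115) = (4 + (3 + 0))*(-22) + 4115 = (4 + 3)*(-22) + 4115 = 7*(-22) + 4115 = -154 + 4115 = 3961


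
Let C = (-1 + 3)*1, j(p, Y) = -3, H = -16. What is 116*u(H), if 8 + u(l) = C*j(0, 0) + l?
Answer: -3480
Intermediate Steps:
C = 2 (C = 2*1 = 2)
u(l) = -14 + l (u(l) = -8 + (2*(-3) + l) = -8 + (-6 + l) = -14 + l)
116*u(H) = 116*(-14 - 16) = 116*(-30) = -3480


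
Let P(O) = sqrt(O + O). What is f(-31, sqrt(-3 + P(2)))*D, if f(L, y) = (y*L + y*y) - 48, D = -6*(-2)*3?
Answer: -1764 - 1116*I ≈ -1764.0 - 1116.0*I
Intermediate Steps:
D = 36 (D = 12*3 = 36)
P(O) = sqrt(2)*sqrt(O) (P(O) = sqrt(2*O) = sqrt(2)*sqrt(O))
f(L, y) = -48 + y**2 + L*y (f(L, y) = (L*y + y**2) - 48 = (y**2 + L*y) - 48 = -48 + y**2 + L*y)
f(-31, sqrt(-3 + P(2)))*D = (-48 + (sqrt(-3 + sqrt(2)*sqrt(2)))**2 - 31*sqrt(-3 + sqrt(2)*sqrt(2)))*36 = (-48 + (sqrt(-3 + 2))**2 - 31*sqrt(-3 + 2))*36 = (-48 + (sqrt(-1))**2 - 31*I)*36 = (-48 + I**2 - 31*I)*36 = (-48 - 1 - 31*I)*36 = (-49 - 31*I)*36 = -1764 - 1116*I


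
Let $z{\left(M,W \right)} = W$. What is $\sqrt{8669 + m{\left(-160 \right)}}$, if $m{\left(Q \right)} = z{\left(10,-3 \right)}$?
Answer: $\sqrt{8666} \approx 93.091$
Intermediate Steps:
$m{\left(Q \right)} = -3$
$\sqrt{8669 + m{\left(-160 \right)}} = \sqrt{8669 - 3} = \sqrt{8666}$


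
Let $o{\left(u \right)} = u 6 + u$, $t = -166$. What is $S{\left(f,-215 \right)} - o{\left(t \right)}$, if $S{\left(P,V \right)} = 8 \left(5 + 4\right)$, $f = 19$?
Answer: $1234$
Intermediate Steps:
$o{\left(u \right)} = 7 u$ ($o{\left(u \right)} = 6 u + u = 7 u$)
$S{\left(P,V \right)} = 72$ ($S{\left(P,V \right)} = 8 \cdot 9 = 72$)
$S{\left(f,-215 \right)} - o{\left(t \right)} = 72 - 7 \left(-166\right) = 72 - -1162 = 72 + 1162 = 1234$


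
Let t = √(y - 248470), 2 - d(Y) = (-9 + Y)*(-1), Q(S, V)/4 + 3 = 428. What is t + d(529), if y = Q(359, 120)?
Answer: 522 + I*√246770 ≈ 522.0 + 496.76*I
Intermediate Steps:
Q(S, V) = 1700 (Q(S, V) = -12 + 4*428 = -12 + 1712 = 1700)
y = 1700
d(Y) = -7 + Y (d(Y) = 2 - (-9 + Y)*(-1) = 2 - (9 - Y) = 2 + (-9 + Y) = -7 + Y)
t = I*√246770 (t = √(1700 - 248470) = √(-246770) = I*√246770 ≈ 496.76*I)
t + d(529) = I*√246770 + (-7 + 529) = I*√246770 + 522 = 522 + I*√246770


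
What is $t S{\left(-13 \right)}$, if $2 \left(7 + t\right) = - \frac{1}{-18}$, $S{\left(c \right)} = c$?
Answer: $\frac{3263}{36} \approx 90.639$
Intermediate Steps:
$t = - \frac{251}{36}$ ($t = -7 + \frac{\left(-1\right) \frac{1}{-18}}{2} = -7 + \frac{\left(-1\right) \left(- \frac{1}{18}\right)}{2} = -7 + \frac{1}{2} \cdot \frac{1}{18} = -7 + \frac{1}{36} = - \frac{251}{36} \approx -6.9722$)
$t S{\left(-13 \right)} = \left(- \frac{251}{36}\right) \left(-13\right) = \frac{3263}{36}$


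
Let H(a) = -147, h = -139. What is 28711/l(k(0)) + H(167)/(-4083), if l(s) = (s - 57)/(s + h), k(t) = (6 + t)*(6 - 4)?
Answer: 4962612422/61245 ≈ 81029.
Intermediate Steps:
k(t) = 12 + 2*t (k(t) = (6 + t)*2 = 12 + 2*t)
l(s) = (-57 + s)/(-139 + s) (l(s) = (s - 57)/(s - 139) = (-57 + s)/(-139 + s))
28711/l(k(0)) + H(167)/(-4083) = 28711/(((-57 + (12 + 2*0))/(-139 + (12 + 2*0)))) - 147/(-4083) = 28711/(((-57 + (12 + 0))/(-139 + (12 + 0)))) - 147*(-1/4083) = 28711/(((-57 + 12)/(-139 + 12))) + 49/1361 = 28711/((-45/(-127))) + 49/1361 = 28711/((-1/127*(-45))) + 49/1361 = 28711/(45/127) + 49/1361 = 28711*(127/45) + 49/1361 = 3646297/45 + 49/1361 = 4962612422/61245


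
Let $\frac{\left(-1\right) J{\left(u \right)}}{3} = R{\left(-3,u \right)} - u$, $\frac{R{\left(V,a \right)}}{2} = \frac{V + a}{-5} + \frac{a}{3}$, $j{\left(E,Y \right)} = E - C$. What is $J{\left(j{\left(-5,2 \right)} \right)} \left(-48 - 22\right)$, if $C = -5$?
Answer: $252$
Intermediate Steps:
$j{\left(E,Y \right)} = 5 + E$ ($j{\left(E,Y \right)} = E - -5 = E + 5 = 5 + E$)
$R{\left(V,a \right)} = - \frac{2 V}{5} + \frac{4 a}{15}$ ($R{\left(V,a \right)} = 2 \left(\frac{V + a}{-5} + \frac{a}{3}\right) = 2 \left(\left(V + a\right) \left(- \frac{1}{5}\right) + a \frac{1}{3}\right) = 2 \left(\left(- \frac{V}{5} - \frac{a}{5}\right) + \frac{a}{3}\right) = 2 \left(- \frac{V}{5} + \frac{2 a}{15}\right) = - \frac{2 V}{5} + \frac{4 a}{15}$)
$J{\left(u \right)} = - \frac{18}{5} + \frac{11 u}{5}$ ($J{\left(u \right)} = - 3 \left(\left(\left(- \frac{2}{5}\right) \left(-3\right) + \frac{4 u}{15}\right) - u\right) = - 3 \left(\left(\frac{6}{5} + \frac{4 u}{15}\right) - u\right) = - 3 \left(\frac{6}{5} - \frac{11 u}{15}\right) = - \frac{18}{5} + \frac{11 u}{5}$)
$J{\left(j{\left(-5,2 \right)} \right)} \left(-48 - 22\right) = \left(- \frac{18}{5} + \frac{11 \left(5 - 5\right)}{5}\right) \left(-48 - 22\right) = \left(- \frac{18}{5} + \frac{11}{5} \cdot 0\right) \left(-70\right) = \left(- \frac{18}{5} + 0\right) \left(-70\right) = \left(- \frac{18}{5}\right) \left(-70\right) = 252$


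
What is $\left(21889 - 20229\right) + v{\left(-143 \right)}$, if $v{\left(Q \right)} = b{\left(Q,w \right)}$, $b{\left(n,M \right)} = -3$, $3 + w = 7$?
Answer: $1657$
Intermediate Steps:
$w = 4$ ($w = -3 + 7 = 4$)
$v{\left(Q \right)} = -3$
$\left(21889 - 20229\right) + v{\left(-143 \right)} = \left(21889 - 20229\right) - 3 = 1660 - 3 = 1657$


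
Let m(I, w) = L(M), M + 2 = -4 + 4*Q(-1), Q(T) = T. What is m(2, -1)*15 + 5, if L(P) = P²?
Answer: 1505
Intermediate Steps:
M = -10 (M = -2 + (-4 + 4*(-1)) = -2 + (-4 - 4) = -2 - 8 = -10)
m(I, w) = 100 (m(I, w) = (-10)² = 100)
m(2, -1)*15 + 5 = 100*15 + 5 = 1500 + 5 = 1505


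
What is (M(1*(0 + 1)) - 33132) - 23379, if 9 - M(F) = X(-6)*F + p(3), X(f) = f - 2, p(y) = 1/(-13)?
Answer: -734421/13 ≈ -56494.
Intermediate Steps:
p(y) = -1/13
X(f) = -2 + f
M(F) = 118/13 + 8*F (M(F) = 9 - ((-2 - 6)*F - 1/13) = 9 - (-8*F - 1/13) = 9 - (-1/13 - 8*F) = 9 + (1/13 + 8*F) = 118/13 + 8*F)
(M(1*(0 + 1)) - 33132) - 23379 = ((118/13 + 8*(1*(0 + 1))) - 33132) - 23379 = ((118/13 + 8*(1*1)) - 33132) - 23379 = ((118/13 + 8*1) - 33132) - 23379 = ((118/13 + 8) - 33132) - 23379 = (222/13 - 33132) - 23379 = -430494/13 - 23379 = -734421/13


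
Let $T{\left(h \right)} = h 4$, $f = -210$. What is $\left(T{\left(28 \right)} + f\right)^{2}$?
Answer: $9604$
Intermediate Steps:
$T{\left(h \right)} = 4 h$
$\left(T{\left(28 \right)} + f\right)^{2} = \left(4 \cdot 28 - 210\right)^{2} = \left(112 - 210\right)^{2} = \left(-98\right)^{2} = 9604$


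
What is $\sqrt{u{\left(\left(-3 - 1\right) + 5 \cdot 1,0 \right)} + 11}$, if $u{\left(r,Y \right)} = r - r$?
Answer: $\sqrt{11} \approx 3.3166$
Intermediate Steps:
$u{\left(r,Y \right)} = 0$
$\sqrt{u{\left(\left(-3 - 1\right) + 5 \cdot 1,0 \right)} + 11} = \sqrt{0 + 11} = \sqrt{11}$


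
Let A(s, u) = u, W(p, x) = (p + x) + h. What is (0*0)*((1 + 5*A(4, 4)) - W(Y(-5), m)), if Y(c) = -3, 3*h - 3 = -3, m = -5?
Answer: 0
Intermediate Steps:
h = 0 (h = 1 + (⅓)*(-3) = 1 - 1 = 0)
W(p, x) = p + x (W(p, x) = (p + x) + 0 = p + x)
(0*0)*((1 + 5*A(4, 4)) - W(Y(-5), m)) = (0*0)*((1 + 5*4) - (-3 - 5)) = 0*((1 + 20) - 1*(-8)) = 0*(21 + 8) = 0*29 = 0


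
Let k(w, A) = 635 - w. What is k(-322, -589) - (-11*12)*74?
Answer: 10725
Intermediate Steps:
k(-322, -589) - (-11*12)*74 = (635 - 1*(-322)) - (-11*12)*74 = (635 + 322) - (-132)*74 = 957 - 1*(-9768) = 957 + 9768 = 10725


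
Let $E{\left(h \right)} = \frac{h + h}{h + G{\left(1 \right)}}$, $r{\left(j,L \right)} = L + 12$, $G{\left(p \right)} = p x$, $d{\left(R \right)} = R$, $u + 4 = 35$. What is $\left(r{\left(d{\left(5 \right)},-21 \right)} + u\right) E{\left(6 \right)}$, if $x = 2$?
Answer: $33$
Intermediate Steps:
$u = 31$ ($u = -4 + 35 = 31$)
$G{\left(p \right)} = 2 p$ ($G{\left(p \right)} = p 2 = 2 p$)
$r{\left(j,L \right)} = 12 + L$
$E{\left(h \right)} = \frac{2 h}{2 + h}$ ($E{\left(h \right)} = \frac{h + h}{h + 2 \cdot 1} = \frac{2 h}{h + 2} = \frac{2 h}{2 + h}$)
$\left(r{\left(d{\left(5 \right)},-21 \right)} + u\right) E{\left(6 \right)} = \left(\left(12 - 21\right) + 31\right) 2 \cdot 6 \frac{1}{2 + 6} = \left(-9 + 31\right) 2 \cdot 6 \cdot \frac{1}{8} = 22 \cdot 2 \cdot 6 \cdot \frac{1}{8} = 22 \cdot \frac{3}{2} = 33$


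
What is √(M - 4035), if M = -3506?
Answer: I*√7541 ≈ 86.839*I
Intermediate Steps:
√(M - 4035) = √(-3506 - 4035) = √(-7541) = I*√7541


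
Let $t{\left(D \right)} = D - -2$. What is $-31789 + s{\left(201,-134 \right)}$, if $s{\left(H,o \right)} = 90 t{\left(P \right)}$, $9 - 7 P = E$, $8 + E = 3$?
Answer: $-31429$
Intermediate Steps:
$E = -5$ ($E = -8 + 3 = -5$)
$P = 2$ ($P = \frac{9}{7} - - \frac{5}{7} = \frac{9}{7} + \frac{5}{7} = 2$)
$t{\left(D \right)} = 2 + D$ ($t{\left(D \right)} = D + 2 = 2 + D$)
$s{\left(H,o \right)} = 360$ ($s{\left(H,o \right)} = 90 \left(2 + 2\right) = 90 \cdot 4 = 360$)
$-31789 + s{\left(201,-134 \right)} = -31789 + 360 = -31429$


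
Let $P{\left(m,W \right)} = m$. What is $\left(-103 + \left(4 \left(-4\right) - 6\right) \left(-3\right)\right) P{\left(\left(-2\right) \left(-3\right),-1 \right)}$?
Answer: $-222$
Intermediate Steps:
$\left(-103 + \left(4 \left(-4\right) - 6\right) \left(-3\right)\right) P{\left(\left(-2\right) \left(-3\right),-1 \right)} = \left(-103 + \left(4 \left(-4\right) - 6\right) \left(-3\right)\right) \left(\left(-2\right) \left(-3\right)\right) = \left(-103 + \left(-16 - 6\right) \left(-3\right)\right) 6 = \left(-103 - -66\right) 6 = \left(-103 + 66\right) 6 = \left(-37\right) 6 = -222$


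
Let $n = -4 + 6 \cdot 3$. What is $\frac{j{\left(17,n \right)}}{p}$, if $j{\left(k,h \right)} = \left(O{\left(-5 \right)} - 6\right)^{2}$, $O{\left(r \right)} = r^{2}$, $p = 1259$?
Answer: $\frac{361}{1259} \approx 0.28674$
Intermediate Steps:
$n = 14$ ($n = -4 + 18 = 14$)
$j{\left(k,h \right)} = 361$ ($j{\left(k,h \right)} = \left(\left(-5\right)^{2} - 6\right)^{2} = \left(25 - 6\right)^{2} = 19^{2} = 361$)
$\frac{j{\left(17,n \right)}}{p} = \frac{361}{1259}$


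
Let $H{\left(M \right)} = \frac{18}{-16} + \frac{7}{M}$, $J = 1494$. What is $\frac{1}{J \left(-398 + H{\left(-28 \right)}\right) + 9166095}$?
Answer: $\frac{4}{34277715} \approx 1.1669 \cdot 10^{-7}$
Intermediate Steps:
$H{\left(M \right)} = - \frac{9}{8} + \frac{7}{M}$ ($H{\left(M \right)} = 18 \left(- \frac{1}{16}\right) + \frac{7}{M} = - \frac{9}{8} + \frac{7}{M}$)
$\frac{1}{J \left(-398 + H{\left(-28 \right)}\right) + 9166095} = \frac{1}{1494 \left(-398 - \left(\frac{9}{8} - \frac{7}{-28}\right)\right) + 9166095} = \frac{1}{1494 \left(-398 + \left(- \frac{9}{8} + 7 \left(- \frac{1}{28}\right)\right)\right) + 9166095} = \frac{1}{1494 \left(-398 - \frac{11}{8}\right) + 9166095} = \frac{1}{1494 \left(- \frac{3195}{8}\right) + 9166095} = \frac{1}{- \frac{2386665}{4} + 9166095} = \frac{1}{\frac{34277715}{4}} = \frac{4}{34277715}$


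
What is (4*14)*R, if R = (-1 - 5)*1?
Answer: -336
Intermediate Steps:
R = -6 (R = -6*1 = -6)
(4*14)*R = (4*14)*(-6) = 56*(-6) = -336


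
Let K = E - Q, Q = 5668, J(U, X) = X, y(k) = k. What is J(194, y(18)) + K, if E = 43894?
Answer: 38244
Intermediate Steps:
K = 38226 (K = 43894 - 1*5668 = 43894 - 5668 = 38226)
J(194, y(18)) + K = 18 + 38226 = 38244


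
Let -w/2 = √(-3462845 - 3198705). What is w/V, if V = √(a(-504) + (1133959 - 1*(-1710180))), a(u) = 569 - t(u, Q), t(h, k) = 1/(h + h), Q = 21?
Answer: -168*I*√109152948003890/573493133 ≈ -3.0605*I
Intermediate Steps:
t(h, k) = 1/(2*h)
a(u) = 569 - 1/(2*u)
V = √20072259655/84 (V = √((569 - ½/(-504)) + (1133959 - 1*(-1710180))) = √((569 - ½*(-1/504)) + (1133959 + 1710180)) = √((569 + 1/1008) + 2844139) = √(573553/1008 + 2844139) = √(2867465665/1008) = √20072259655/84 ≈ 1686.6)
w = -70*I*√5438 (w = -2*√(-3462845 - 3198705) = -70*I*√5438 ≈ -5162.0*I)
w/V = (-70*I*√5438)/((√20072259655/84)) = (-70*I*√5438)*(12*√20072259655/2867465665) = -168*I*√109152948003890/573493133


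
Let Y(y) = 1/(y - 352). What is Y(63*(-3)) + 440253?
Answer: 238176872/541 ≈ 4.4025e+5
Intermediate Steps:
Y(y) = 1/(-352 + y)
Y(63*(-3)) + 440253 = 1/(-352 + 63*(-3)) + 440253 = 1/(-352 - 189) + 440253 = 1/(-541) + 440253 = -1/541 + 440253 = 238176872/541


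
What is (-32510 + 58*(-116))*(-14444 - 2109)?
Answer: 649506614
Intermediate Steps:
(-32510 + 58*(-116))*(-14444 - 2109) = (-32510 - 6728)*(-16553) = -39238*(-16553) = 649506614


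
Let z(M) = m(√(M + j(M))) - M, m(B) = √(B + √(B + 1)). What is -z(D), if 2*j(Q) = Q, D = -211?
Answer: -211 - 2^(¾)*√(√(2 + I*√1266) + I*√633)/2 ≈ -214.46 - 2.9874*I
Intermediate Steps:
j(Q) = Q/2
m(B) = √(B + √(1 + B))
z(M) = √(√(1 + √6*√M/2) + √6*√M/2) - M (z(M) = √(√(M + M/2) + √(1 + √(M + M/2))) - M = √(√(3*M/2) + √(1 + √(3*M/2))) - M = √(√6*√M/2 + √(1 + √6*√M/2)) - M = √(√(1 + √6*√M/2) + √6*√M/2) - M)
-z(D) = -(-1*(-211) + 2^(¾)*√(√(2 + √6*√(-211)) + √3*√(-211))/2) = -(211 + 2^(¾)*√(√(2 + √6*(I*√211)) + √3*(I*√211))/2) = -(211 + 2^(¾)*√(√(2 + I*√1266) + I*√633)/2) = -211 - 2^(¾)*√(√(2 + I*√1266) + I*√633)/2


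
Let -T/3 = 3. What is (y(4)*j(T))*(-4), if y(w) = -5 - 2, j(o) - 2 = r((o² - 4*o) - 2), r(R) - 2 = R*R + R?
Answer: 373632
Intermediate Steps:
T = -9 (T = -3*3 = -9)
r(R) = 2 + R + R² (r(R) = 2 + (R*R + R) = 2 + (R² + R) = 2 + (R + R²) = 2 + R + R²)
j(o) = 2 + o² + (-2 + o² - 4*o)² - 4*o (j(o) = 2 + (2 + ((o² - 4*o) - 2) + ((o² - 4*o) - 2)²) = 2 + (2 + (-2 + o² - 4*o) + (-2 + o² - 4*o)²) = 2 + (o² + (-2 + o² - 4*o)² - 4*o) = 2 + o² + (-2 + o² - 4*o)² - 4*o)
y(w) = -7
(y(4)*j(T))*(-4) = -7*(2 + (-9)² + (2 - 1*(-9)² + 4*(-9))² - 4*(-9))*(-4) = -7*(2 + 81 + (2 - 1*81 - 36)² + 36)*(-4) = -7*(2 + 81 + (2 - 81 - 36)² + 36)*(-4) = -7*(2 + 81 + (-115)² + 36)*(-4) = -7*(2 + 81 + 13225 + 36)*(-4) = -7*13344*(-4) = -93408*(-4) = 373632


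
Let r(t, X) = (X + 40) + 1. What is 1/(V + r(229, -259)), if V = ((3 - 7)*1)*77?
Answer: -1/526 ≈ -0.0019011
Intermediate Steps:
r(t, X) = 41 + X (r(t, X) = (40 + X) + 1 = 41 + X)
V = -308 (V = -4*1*77 = -4*77 = -308)
1/(V + r(229, -259)) = 1/(-308 + (41 - 259)) = 1/(-308 - 218) = 1/(-526) = -1/526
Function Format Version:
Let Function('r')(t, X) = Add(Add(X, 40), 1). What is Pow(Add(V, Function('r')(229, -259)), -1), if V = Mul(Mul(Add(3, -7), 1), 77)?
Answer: Rational(-1, 526) ≈ -0.0019011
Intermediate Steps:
Function('r')(t, X) = Add(41, X) (Function('r')(t, X) = Add(Add(40, X), 1) = Add(41, X))
V = -308 (V = Mul(Mul(-4, 1), 77) = Mul(-4, 77) = -308)
Pow(Add(V, Function('r')(229, -259)), -1) = Pow(Add(-308, Add(41, -259)), -1) = Pow(Add(-308, -218), -1) = Pow(-526, -1) = Rational(-1, 526)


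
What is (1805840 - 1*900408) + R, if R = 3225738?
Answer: 4131170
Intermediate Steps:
(1805840 - 1*900408) + R = (1805840 - 1*900408) + 3225738 = (1805840 - 900408) + 3225738 = 905432 + 3225738 = 4131170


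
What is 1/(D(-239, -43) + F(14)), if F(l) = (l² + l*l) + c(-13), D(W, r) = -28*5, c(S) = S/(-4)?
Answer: 4/1021 ≈ 0.0039177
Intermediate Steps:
c(S) = -S/4 (c(S) = S*(-¼) = -S/4)
D(W, r) = -140
F(l) = 13/4 + 2*l² (F(l) = (l² + l*l) - ¼*(-13) = (l² + l²) + 13/4 = 2*l² + 13/4 = 13/4 + 2*l²)
1/(D(-239, -43) + F(14)) = 1/(-140 + (13/4 + 2*14²)) = 1/(-140 + (13/4 + 2*196)) = 1/(-140 + (13/4 + 392)) = 1/(-140 + 1581/4) = 1/(1021/4) = 4/1021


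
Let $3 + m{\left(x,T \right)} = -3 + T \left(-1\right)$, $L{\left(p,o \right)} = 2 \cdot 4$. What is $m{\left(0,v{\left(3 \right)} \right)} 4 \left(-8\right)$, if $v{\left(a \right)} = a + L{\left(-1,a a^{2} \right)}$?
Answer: $544$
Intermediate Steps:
$L{\left(p,o \right)} = 8$
$v{\left(a \right)} = 8 + a$ ($v{\left(a \right)} = a + 8 = 8 + a$)
$m{\left(x,T \right)} = -6 - T$ ($m{\left(x,T \right)} = -3 + \left(-3 + T \left(-1\right)\right) = -3 - \left(3 + T\right) = -6 - T$)
$m{\left(0,v{\left(3 \right)} \right)} 4 \left(-8\right) = \left(-6 - \left(8 + 3\right)\right) 4 \left(-8\right) = \left(-6 - 11\right) 4 \left(-8\right) = \left(-17\right) 4 \left(-8\right) = \left(-68\right) \left(-8\right) = 544$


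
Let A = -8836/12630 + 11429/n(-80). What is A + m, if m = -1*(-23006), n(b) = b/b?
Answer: 217452607/6315 ≈ 34434.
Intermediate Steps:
n(b) = 1
m = 23006
A = 72169717/6315 (A = -8836/12630 + 11429/1 = -8836*1/12630 + 11429*1 = -4418/6315 + 11429 = 72169717/6315 ≈ 11428.)
A + m = 72169717/6315 + 23006 = 217452607/6315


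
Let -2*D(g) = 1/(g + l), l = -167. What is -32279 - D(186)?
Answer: -1226601/38 ≈ -32279.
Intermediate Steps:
D(g) = -1/(2*(-167 + g)) (D(g) = -1/(2*(g - 167)) = -1/(2*(-167 + g)))
-32279 - D(186) = -32279 - (-1)/(-334 + 2*186) = -32279 - (-1)/(-334 + 372) = -32279 - (-1)/38 = -32279 - 1*(-1/38) = -32279 + 1/38 = -1226601/38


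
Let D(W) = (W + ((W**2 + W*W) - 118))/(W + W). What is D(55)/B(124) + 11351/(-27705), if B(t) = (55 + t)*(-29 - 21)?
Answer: -2268185867/5455114500 ≈ -0.41579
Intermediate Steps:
B(t) = -2750 - 50*t (B(t) = (55 + t)*(-50) = -2750 - 50*t)
D(W) = (-118 + W + 2*W**2)/(2*W) (D(W) = (W + ((W**2 + W**2) - 118))/((2*W)) = (W + (2*W**2 - 118))*(1/(2*W)) = (W + (-118 + 2*W**2))*(1/(2*W)) = (-118 + W + 2*W**2)*(1/(2*W)) = (-118 + W + 2*W**2)/(2*W))
D(55)/B(124) + 11351/(-27705) = (1/2 + 55 - 59/55)/(-2750 - 50*124) + 11351/(-27705) = (1/2 + 55 - 59*1/55)/(-2750 - 6200) + 11351*(-1/27705) = (1/2 + 55 - 59/55)/(-8950) - 11351/27705 = (5987/110)*(-1/8950) - 11351/27705 = -5987/984500 - 11351/27705 = -2268185867/5455114500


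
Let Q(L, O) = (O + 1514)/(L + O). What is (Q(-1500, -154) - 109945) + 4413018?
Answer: 3558640691/827 ≈ 4.3031e+6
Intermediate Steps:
Q(L, O) = (1514 + O)/(L + O)
(Q(-1500, -154) - 109945) + 4413018 = ((1514 - 154)/(-1500 - 154) - 109945) + 4413018 = (1360/(-1654) - 109945) + 4413018 = (-1/1654*1360 - 109945) + 4413018 = (-680/827 - 109945) + 4413018 = -90925195/827 + 4413018 = 3558640691/827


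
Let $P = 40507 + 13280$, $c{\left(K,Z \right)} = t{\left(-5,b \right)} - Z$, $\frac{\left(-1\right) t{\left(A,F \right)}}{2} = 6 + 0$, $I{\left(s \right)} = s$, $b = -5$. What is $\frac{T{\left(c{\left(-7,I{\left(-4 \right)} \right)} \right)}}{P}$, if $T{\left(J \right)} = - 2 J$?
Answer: $\frac{16}{53787} \approx 0.00029747$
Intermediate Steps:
$t{\left(A,F \right)} = -12$ ($t{\left(A,F \right)} = - 2 \left(6 + 0\right) = \left(-2\right) 6 = -12$)
$c{\left(K,Z \right)} = -12 - Z$
$P = 53787$
$\frac{T{\left(c{\left(-7,I{\left(-4 \right)} \right)} \right)}}{P} = \frac{\left(-2\right) \left(-12 - -4\right)}{53787} = - 2 \left(-12 + 4\right) \frac{1}{53787} = \left(-2\right) \left(-8\right) \frac{1}{53787} = 16 \cdot \frac{1}{53787} = \frac{16}{53787}$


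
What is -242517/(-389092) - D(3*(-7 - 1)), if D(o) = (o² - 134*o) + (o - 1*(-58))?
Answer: -135311225/35372 ≈ -3825.4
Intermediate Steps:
D(o) = 58 + o² - 133*o (D(o) = (o² - 134*o) + (o + 58) = (o² - 134*o) + (58 + o) = 58 + o² - 133*o)
-242517/(-389092) - D(3*(-7 - 1)) = -242517/(-389092) - (58 + (3*(-7 - 1))² - 399*(-7 - 1)) = -242517*(-1)/389092 - (58 + (3*(-8))² - 399*(-8)) = -1*(-22047/35372) - (58 + (-24)² - 133*(-24)) = 22047/35372 - (58 + 576 + 3192) = 22047/35372 - 1*3826 = 22047/35372 - 3826 = -135311225/35372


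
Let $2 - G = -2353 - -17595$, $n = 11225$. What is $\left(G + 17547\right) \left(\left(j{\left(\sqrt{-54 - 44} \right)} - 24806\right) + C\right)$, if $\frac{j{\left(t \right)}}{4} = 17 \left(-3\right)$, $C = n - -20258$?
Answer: $14933211$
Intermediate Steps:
$C = 31483$ ($C = 11225 - -20258 = 11225 + 20258 = 31483$)
$j{\left(t \right)} = -204$ ($j{\left(t \right)} = 4 \cdot 17 \left(-3\right) = 4 \left(-51\right) = -204$)
$G = -15240$ ($G = 2 - \left(-2353 - -17595\right) = 2 - \left(-2353 + 17595\right) = 2 - 15242 = -15240$)
$\left(G + 17547\right) \left(\left(j{\left(\sqrt{-54 - 44} \right)} - 24806\right) + C\right) = \left(-15240 + 17547\right) \left(\left(-204 - 24806\right) + 31483\right) = 2307 \left(-25010 + 31483\right) = 2307 \cdot 6473 = 14933211$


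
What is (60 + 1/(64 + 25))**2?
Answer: 28526281/7921 ≈ 3601.3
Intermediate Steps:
(60 + 1/(64 + 25))**2 = (60 + 1/89)**2 = (5341/89)**2 = 28526281/7921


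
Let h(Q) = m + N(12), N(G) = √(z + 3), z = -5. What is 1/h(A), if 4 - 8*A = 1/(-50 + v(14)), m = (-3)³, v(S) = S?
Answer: -27/731 - I*√2/731 ≈ -0.036936 - 0.0019346*I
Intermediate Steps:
N(G) = I*√2 (N(G) = √(-5 + 3) = √(-2) = I*√2)
m = -27
A = 145/288 (A = ½ - 1/(8*(-50 + 14)) = ½ - ⅛/(-36) = ½ - ⅛*(-1/36) = ½ + 1/288 = 145/288 ≈ 0.50347)
h(Q) = -27 + I*√2
1/h(A) = 1/(-27 + I*√2)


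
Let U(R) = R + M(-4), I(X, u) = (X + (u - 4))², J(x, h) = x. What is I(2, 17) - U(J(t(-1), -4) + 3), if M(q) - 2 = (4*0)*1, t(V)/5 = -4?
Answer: 240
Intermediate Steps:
t(V) = -20 (t(V) = 5*(-4) = -20)
M(q) = 2 (M(q) = 2 + (4*0)*1 = 2 + 0*1 = 2 + 0 = 2)
I(X, u) = (-4 + X + u)² (I(X, u) = (X + (-4 + u))² = (-4 + X + u)²)
U(R) = 2 + R (U(R) = R + 2 = 2 + R)
I(2, 17) - U(J(t(-1), -4) + 3) = (-4 + 2 + 17)² - (2 + (-20 + 3)) = 15² - (2 - 17) = 225 - 1*(-15) = 225 + 15 = 240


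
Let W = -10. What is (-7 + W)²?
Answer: 289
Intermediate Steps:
(-7 + W)² = (-7 - 10)² = (-17)² = 289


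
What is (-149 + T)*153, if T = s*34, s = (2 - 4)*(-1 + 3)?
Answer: -43605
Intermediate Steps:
s = -4 (s = -2*2 = -4)
T = -136 (T = -4*34 = -136)
(-149 + T)*153 = (-149 - 136)*153 = -285*153 = -43605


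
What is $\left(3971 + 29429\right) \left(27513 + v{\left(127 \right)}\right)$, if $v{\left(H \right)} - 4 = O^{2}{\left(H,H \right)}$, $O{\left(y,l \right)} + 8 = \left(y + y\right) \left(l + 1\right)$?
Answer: $35288353602200$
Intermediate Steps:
$O{\left(y,l \right)} = -8 + 2 y \left(1 + l\right)$ ($O{\left(y,l \right)} = -8 + \left(y + y\right) \left(l + 1\right) = -8 + 2 y \left(1 + l\right)$)
$v{\left(H \right)} = 4 + \left(-8 + 2 H + 2 H^{2}\right)^{2}$ ($v{\left(H \right)} = 4 + \left(-8 + 2 H + 2 H H\right)^{2} = 4 + \left(-8 + 2 H + 2 H^{2}\right)^{2}$)
$\left(3971 + 29429\right) \left(27513 + v{\left(127 \right)}\right) = \left(3971 + 29429\right) \left(27513 + \left(4 + 4 \left(-4 + 127 + 127^{2}\right)^{2}\right)\right) = 33400 \left(27513 + \left(4 + 4 \left(-4 + 127 + 16129\right)^{2}\right)\right) = 33400 \left(27513 + \left(4 + 4 \cdot 16252^{2}\right)\right) = 33400 \left(27513 + \left(4 + 4 \cdot 264127504\right)\right) = 33400 \left(27513 + \left(4 + 1056510016\right)\right) = 33400 \left(27513 + 1056510020\right) = 33400 \cdot 1056537533 = 35288353602200$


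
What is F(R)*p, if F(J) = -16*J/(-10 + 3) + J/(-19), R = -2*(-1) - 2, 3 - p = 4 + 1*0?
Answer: 0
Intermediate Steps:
p = -1 (p = 3 - (4 + 1*0) = 3 - (4 + 0) = 3 - 1*4 = 3 - 4 = -1)
R = 0 (R = 2 - 2 = 0)
F(J) = 297*J/133 (F(J) = -16*(-J/7) + J*(-1/19) = -(-16)*J/7 - J/19 = 16*J/7 - J/19 = 297*J/133)
F(R)*p = ((297/133)*0)*(-1) = 0*(-1) = 0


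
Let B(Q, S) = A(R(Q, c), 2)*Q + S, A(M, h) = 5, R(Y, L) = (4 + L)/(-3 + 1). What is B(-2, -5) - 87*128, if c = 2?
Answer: -11151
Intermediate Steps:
R(Y, L) = -2 - L/2 (R(Y, L) = (4 + L)/(-2) = (4 + L)*(-½) = -2 - L/2)
B(Q, S) = S + 5*Q (B(Q, S) = 5*Q + S = S + 5*Q)
B(-2, -5) - 87*128 = (-5 + 5*(-2)) - 87*128 = (-5 - 10) - 11136 = -15 - 11136 = -11151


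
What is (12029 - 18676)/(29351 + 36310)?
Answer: -6647/65661 ≈ -0.10123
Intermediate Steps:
(12029 - 18676)/(29351 + 36310) = -6647/65661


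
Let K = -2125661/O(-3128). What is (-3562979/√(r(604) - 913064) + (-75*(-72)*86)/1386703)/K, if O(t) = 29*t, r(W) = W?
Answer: 42126652800/2947660485683 + 161602475524*I*√228115/484895159015 ≈ 0.014292 + 159.18*I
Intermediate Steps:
K = 2125661/90712 (K = -2125661/(29*(-3128)) = -2125661/(-90712) = -2125661*(-1/90712) = 2125661/90712 ≈ 23.433)
(-3562979/√(r(604) - 913064) + (-75*(-72)*86)/1386703)/K = (-3562979/√(604 - 913064) + (-75*(-72)*86)/1386703)/(2125661/90712) = (-3562979*(-I*√228115/456230) + (5400*86)*(1/1386703))*(90712/2125661) = (-3562979*(-I*√228115/456230) + 464400*(1/1386703))*(90712/2125661) = (-(-3562979)*I*√228115/456230 + 464400/1386703)*(90712/2125661) = (3562979*I*√228115/456230 + 464400/1386703)*(90712/2125661) = (464400/1386703 + 3562979*I*√228115/456230)*(90712/2125661) = 42126652800/2947660485683 + 161602475524*I*√228115/484895159015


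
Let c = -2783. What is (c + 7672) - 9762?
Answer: -4873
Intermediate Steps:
(c + 7672) - 9762 = (-2783 + 7672) - 9762 = 4889 - 9762 = -4873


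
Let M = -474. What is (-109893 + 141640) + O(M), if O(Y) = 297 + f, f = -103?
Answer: 31941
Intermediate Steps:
O(Y) = 194 (O(Y) = 297 - 103 = 194)
(-109893 + 141640) + O(M) = (-109893 + 141640) + 194 = 31747 + 194 = 31941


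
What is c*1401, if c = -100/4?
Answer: -35025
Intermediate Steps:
c = -25 (c = -100*¼ = -25)
c*1401 = -25*1401 = -35025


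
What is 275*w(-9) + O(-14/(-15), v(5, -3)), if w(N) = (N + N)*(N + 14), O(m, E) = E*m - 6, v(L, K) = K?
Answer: -123794/5 ≈ -24759.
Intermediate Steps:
O(m, E) = -6 + E*m
w(N) = 2*N*(14 + N) (w(N) = (2*N)*(14 + N) = 2*N*(14 + N))
275*w(-9) + O(-14/(-15), v(5, -3)) = 275*(2*(-9)*(14 - 9)) + (-6 - (-42)/(-15)) = 275*(2*(-9)*5) + (-6 - (-42)*(-1)/15) = 275*(-90) + (-6 - 3*14/15) = -24750 + (-6 - 14/5) = -24750 - 44/5 = -123794/5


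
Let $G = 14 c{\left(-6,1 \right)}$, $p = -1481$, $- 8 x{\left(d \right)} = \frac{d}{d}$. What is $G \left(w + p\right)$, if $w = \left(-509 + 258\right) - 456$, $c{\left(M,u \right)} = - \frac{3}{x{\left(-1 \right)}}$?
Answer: $-735168$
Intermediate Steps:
$x{\left(d \right)} = - \frac{1}{8}$ ($x{\left(d \right)} = - \frac{d \frac{1}{d}}{8} = \left(- \frac{1}{8}\right) 1 = - \frac{1}{8}$)
$c{\left(M,u \right)} = 24$ ($c{\left(M,u \right)} = - \frac{3}{- \frac{1}{8}} = \left(-3\right) \left(-8\right) = 24$)
$G = 336$ ($G = 14 \cdot 24 = 336$)
$w = -707$ ($w = -251 - 456 = -707$)
$G \left(w + p\right) = 336 \left(-707 - 1481\right) = 336 \left(-2188\right) = -735168$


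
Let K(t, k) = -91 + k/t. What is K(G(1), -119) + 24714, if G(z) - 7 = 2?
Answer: 221488/9 ≈ 24610.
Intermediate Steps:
G(z) = 9 (G(z) = 7 + 2 = 9)
K(G(1), -119) + 24714 = (-91 - 119/9) + 24714 = -938/9 + 24714 = 221488/9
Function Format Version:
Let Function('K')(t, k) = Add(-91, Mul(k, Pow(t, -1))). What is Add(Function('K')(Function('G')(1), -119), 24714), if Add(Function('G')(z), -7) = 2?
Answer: Rational(221488, 9) ≈ 24610.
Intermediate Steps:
Function('G')(z) = 9 (Function('G')(z) = Add(7, 2) = 9)
Add(Function('K')(Function('G')(1), -119), 24714) = Add(Add(-91, Mul(-119, Pow(9, -1))), 24714) = Add(Add(-91, Mul(-119, Rational(1, 9))), 24714) = Add(Add(-91, Rational(-119, 9)), 24714) = Add(Rational(-938, 9), 24714) = Rational(221488, 9)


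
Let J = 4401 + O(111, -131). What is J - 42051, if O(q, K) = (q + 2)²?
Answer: -24881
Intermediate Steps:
O(q, K) = (2 + q)²
J = 17170 (J = 4401 + (2 + 111)² = 4401 + 113² = 4401 + 12769 = 17170)
J - 42051 = 17170 - 42051 = -24881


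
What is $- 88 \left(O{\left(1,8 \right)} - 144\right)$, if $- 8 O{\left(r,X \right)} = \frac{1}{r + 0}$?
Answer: $12683$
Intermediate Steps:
$O{\left(r,X \right)} = - \frac{1}{8 r}$ ($O{\left(r,X \right)} = - \frac{1}{8 \left(r + 0\right)} = - \frac{1}{8 r}$)
$- 88 \left(O{\left(1,8 \right)} - 144\right) = - 88 \left(- \frac{1}{8 \cdot 1} - 144\right) = - 88 \left(\left(- \frac{1}{8}\right) 1 - 144\right) = - 88 \left(- \frac{1}{8} - 144\right) = \left(-88\right) \left(- \frac{1153}{8}\right) = 12683$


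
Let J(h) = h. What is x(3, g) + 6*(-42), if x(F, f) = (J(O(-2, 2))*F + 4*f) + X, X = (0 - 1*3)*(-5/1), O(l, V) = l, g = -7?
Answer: -271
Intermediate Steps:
X = 15 (X = (0 - 3)*(-5*1) = -3*(-5) = 15)
x(F, f) = 15 - 2*F + 4*f (x(F, f) = (-2*F + 4*f) + 15 = 15 - 2*F + 4*f)
x(3, g) + 6*(-42) = (15 - 2*3 + 4*(-7)) + 6*(-42) = (15 - 6 - 28) - 252 = -19 - 252 = -271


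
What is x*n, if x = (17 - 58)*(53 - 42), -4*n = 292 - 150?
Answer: 32021/2 ≈ 16011.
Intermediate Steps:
n = -71/2 (n = -(292 - 150)/4 = -1/4*142 = -71/2 ≈ -35.500)
x = -451 (x = -41*11 = -451)
x*n = -451*(-71/2) = 32021/2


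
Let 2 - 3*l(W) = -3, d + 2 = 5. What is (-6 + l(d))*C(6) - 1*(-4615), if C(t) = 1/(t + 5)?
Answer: 152282/33 ≈ 4614.6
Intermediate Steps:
d = 3 (d = -2 + 5 = 3)
l(W) = 5/3 (l(W) = ⅔ - ⅓*(-3) = ⅔ + 1 = 5/3)
C(t) = 1/(5 + t)
(-6 + l(d))*C(6) - 1*(-4615) = (-6 + 5/3)/(5 + 6) - 1*(-4615) = -13/3/11 + 4615 = -13/3*1/11 + 4615 = -13/33 + 4615 = 152282/33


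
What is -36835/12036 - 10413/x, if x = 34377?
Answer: -463869221/137920524 ≈ -3.3633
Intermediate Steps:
-36835/12036 - 10413/x = -36835/12036 - 10413/34377 = -36835*1/12036 - 10413*1/34377 = -36835/12036 - 3471/11459 = -463869221/137920524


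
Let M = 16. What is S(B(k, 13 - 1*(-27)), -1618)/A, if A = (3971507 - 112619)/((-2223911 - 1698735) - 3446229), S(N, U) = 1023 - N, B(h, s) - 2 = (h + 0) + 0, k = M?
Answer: -2468573125/1286296 ≈ -1919.1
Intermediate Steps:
k = 16
B(h, s) = 2 + h (B(h, s) = 2 + ((h + 0) + 0) = 2 + (h + 0) = 2 + h)
A = -3858888/7368875 (A = 3858888/(-3922646 - 3446229) = 3858888/(-7368875) = 3858888*(-1/7368875) = -3858888/7368875 ≈ -0.52367)
S(B(k, 13 - 1*(-27)), -1618)/A = (1023 - (2 + 16))/(-3858888/7368875) = (1023 - 1*18)*(-7368875/3858888) = (1023 - 18)*(-7368875/3858888) = 1005*(-7368875/3858888) = -2468573125/1286296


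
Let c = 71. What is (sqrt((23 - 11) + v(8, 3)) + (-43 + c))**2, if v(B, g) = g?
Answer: (28 + sqrt(15))**2 ≈ 1015.9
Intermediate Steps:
(sqrt((23 - 11) + v(8, 3)) + (-43 + c))**2 = (sqrt((23 - 11) + 3) + (-43 + 71))**2 = (sqrt(12 + 3) + 28)**2 = (sqrt(15) + 28)**2 = (28 + sqrt(15))**2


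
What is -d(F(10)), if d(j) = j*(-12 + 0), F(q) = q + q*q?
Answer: 1320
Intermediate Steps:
F(q) = q + q²
d(j) = -12*j (d(j) = j*(-12) = -12*j)
-d(F(10)) = -(-12)*10*(1 + 10) = -(-12)*10*11 = -(-12)*110 = -1*(-1320) = 1320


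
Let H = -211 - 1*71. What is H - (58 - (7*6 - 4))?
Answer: -302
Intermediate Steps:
H = -282 (H = -211 - 71 = -282)
H - (58 - (7*6 - 4)) = -282 - (58 - (7*6 - 4)) = -282 - (58 - (42 - 4)) = -282 - (58 - 1*38) = -282 - (58 - 38) = -282 - 1*20 = -282 - 20 = -302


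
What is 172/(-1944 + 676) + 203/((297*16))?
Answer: -139985/1506384 ≈ -0.092928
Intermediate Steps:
172/(-1944 + 676) + 203/((297*16)) = 172/(-1268) + 203/4752 = 172*(-1/1268) + 203*(1/4752) = -43/317 + 203/4752 = -139985/1506384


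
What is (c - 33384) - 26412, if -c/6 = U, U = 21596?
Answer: -189372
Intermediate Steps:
c = -129576 (c = -6*21596 = -129576)
(c - 33384) - 26412 = (-129576 - 33384) - 26412 = -162960 - 26412 = -189372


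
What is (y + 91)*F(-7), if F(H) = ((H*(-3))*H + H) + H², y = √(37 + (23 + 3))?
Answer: -9555 - 315*√7 ≈ -10388.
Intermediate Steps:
y = 3*√7 (y = √(37 + 26) = √63 = 3*√7 ≈ 7.9373)
F(H) = H - 2*H² (F(H) = ((-3*H)*H + H) + H² = (-3*H² + H) + H² = (H - 3*H²) + H² = H - 2*H²)
(y + 91)*F(-7) = (3*√7 + 91)*(-7*(1 - 2*(-7))) = (91 + 3*√7)*(-7*(1 + 14)) = (91 + 3*√7)*(-7*15) = (91 + 3*√7)*(-105) = -9555 - 315*√7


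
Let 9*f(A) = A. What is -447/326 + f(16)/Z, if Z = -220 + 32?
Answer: -190385/137898 ≈ -1.3806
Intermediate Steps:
f(A) = A/9
Z = -188
-447/326 + f(16)/Z = -447/326 + ((1/9)*16)/(-188) = -447*1/326 + (16/9)*(-1/188) = -447/326 - 4/423 = -190385/137898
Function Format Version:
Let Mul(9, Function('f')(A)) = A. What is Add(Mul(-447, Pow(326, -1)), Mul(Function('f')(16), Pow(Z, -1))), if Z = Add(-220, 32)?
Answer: Rational(-190385, 137898) ≈ -1.3806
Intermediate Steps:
Function('f')(A) = Mul(Rational(1, 9), A)
Z = -188
Add(Mul(-447, Pow(326, -1)), Mul(Function('f')(16), Pow(Z, -1))) = Add(Mul(-447, Pow(326, -1)), Mul(Mul(Rational(1, 9), 16), Pow(-188, -1))) = Add(Mul(-447, Rational(1, 326)), Mul(Rational(16, 9), Rational(-1, 188))) = Add(Rational(-447, 326), Rational(-4, 423)) = Rational(-190385, 137898)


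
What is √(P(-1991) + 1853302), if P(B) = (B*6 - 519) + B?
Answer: √1838846 ≈ 1356.0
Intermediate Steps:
P(B) = -519 + 7*B (P(B) = (6*B - 519) + B = (-519 + 6*B) + B = -519 + 7*B)
√(P(-1991) + 1853302) = √((-519 + 7*(-1991)) + 1853302) = √((-519 - 13937) + 1853302) = √(-14456 + 1853302) = √1838846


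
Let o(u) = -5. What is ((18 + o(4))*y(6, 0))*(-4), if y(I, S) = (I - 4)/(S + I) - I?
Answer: 884/3 ≈ 294.67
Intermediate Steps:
y(I, S) = -I + (-4 + I)/(I + S) (y(I, S) = (-4 + I)/(I + S) - I = -I + (-4 + I)/(I + S))
((18 + o(4))*y(6, 0))*(-4) = ((18 - 5)*((-4 + 6 - 1*6² - 1*6*0)/(6 + 0)))*(-4) = (13*((-4 + 6 - 1*36 + 0)/6))*(-4) = (13*((-4 + 6 - 36 + 0)/6))*(-4) = (13*((⅙)*(-34)))*(-4) = (13*(-17/3))*(-4) = -221/3*(-4) = 884/3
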